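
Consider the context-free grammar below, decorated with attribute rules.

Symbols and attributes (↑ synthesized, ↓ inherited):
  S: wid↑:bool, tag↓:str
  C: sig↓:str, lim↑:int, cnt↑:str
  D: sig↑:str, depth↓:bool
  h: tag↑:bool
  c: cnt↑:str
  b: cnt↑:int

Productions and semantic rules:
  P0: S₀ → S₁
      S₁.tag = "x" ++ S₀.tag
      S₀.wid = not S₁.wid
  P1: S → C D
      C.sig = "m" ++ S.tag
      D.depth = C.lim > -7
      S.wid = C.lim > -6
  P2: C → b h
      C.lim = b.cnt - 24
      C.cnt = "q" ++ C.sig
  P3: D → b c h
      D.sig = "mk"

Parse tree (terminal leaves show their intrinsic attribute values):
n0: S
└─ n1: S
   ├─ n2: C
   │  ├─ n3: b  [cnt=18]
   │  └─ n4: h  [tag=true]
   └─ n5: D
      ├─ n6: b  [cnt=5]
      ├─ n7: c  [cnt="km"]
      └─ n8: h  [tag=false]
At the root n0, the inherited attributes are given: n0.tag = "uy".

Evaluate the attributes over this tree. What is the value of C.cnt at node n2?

"qmxuy"

1. n0.tag = "uy"  [given at root]
2. n1.tag = "xuy"  ["x" ++ S₀.tag]
3. n2.sig = "mxuy"  ["m" ++ S.tag]
4. n3.cnt = 18  [terminal]
5. n4.tag = true  [terminal]
6. n2.lim = -6  [b.cnt - 24]
7. n2.cnt = "qmxuy"  ["q" ++ C.sig]
8. n5.depth = true  [C.lim > -7]
9. n6.cnt = 5  [terminal]
10. n7.cnt = "km"  [terminal]
11. n8.tag = false  [terminal]
12. n5.sig = "mk"  ["mk"]
13. n1.wid = false  [C.lim > -6]
14. n0.wid = true  [not S₁.wid]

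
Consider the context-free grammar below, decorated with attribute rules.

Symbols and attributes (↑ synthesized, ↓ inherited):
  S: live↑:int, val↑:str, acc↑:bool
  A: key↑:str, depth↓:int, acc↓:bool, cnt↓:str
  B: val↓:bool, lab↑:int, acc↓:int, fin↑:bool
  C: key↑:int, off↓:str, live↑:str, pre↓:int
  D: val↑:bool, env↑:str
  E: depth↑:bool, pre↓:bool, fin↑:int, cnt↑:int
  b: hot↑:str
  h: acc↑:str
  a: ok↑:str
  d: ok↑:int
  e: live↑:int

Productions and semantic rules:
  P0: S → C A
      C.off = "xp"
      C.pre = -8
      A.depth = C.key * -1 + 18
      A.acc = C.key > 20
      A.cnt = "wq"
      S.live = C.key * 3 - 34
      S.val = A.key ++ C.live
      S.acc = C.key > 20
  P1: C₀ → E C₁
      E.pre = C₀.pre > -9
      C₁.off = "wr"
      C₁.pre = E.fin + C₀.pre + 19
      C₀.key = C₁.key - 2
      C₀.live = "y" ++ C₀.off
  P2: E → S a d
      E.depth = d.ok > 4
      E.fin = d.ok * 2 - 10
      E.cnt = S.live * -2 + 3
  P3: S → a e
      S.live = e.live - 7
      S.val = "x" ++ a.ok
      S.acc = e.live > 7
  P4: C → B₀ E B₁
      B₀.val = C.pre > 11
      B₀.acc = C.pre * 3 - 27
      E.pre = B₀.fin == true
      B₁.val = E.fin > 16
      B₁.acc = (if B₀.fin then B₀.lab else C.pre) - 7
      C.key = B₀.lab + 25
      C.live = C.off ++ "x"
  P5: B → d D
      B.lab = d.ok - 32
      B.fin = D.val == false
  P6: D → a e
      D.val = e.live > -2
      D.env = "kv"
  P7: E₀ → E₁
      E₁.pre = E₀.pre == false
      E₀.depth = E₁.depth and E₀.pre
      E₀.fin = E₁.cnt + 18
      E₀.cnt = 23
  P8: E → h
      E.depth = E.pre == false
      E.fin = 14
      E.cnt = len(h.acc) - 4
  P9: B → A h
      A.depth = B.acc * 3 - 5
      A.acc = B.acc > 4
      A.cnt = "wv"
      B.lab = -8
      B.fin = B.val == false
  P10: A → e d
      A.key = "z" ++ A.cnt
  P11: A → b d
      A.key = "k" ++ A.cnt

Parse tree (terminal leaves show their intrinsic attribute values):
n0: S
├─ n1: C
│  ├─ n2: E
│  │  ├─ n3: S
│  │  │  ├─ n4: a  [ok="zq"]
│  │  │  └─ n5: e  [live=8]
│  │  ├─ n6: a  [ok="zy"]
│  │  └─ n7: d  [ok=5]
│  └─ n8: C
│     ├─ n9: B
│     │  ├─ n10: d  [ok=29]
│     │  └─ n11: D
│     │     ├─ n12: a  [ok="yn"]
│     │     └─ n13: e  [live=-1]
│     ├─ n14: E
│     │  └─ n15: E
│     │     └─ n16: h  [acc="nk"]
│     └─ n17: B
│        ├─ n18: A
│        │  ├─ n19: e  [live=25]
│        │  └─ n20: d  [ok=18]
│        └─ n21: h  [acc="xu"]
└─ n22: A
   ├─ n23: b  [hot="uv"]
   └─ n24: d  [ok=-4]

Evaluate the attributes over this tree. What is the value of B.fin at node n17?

1. n1.off = "xp"  ["xp"]
2. n1.pre = -8  [-8]
3. n2.pre = true  [C₀.pre > -9]
4. n4.ok = "zq"  [terminal]
5. n5.live = 8  [terminal]
6. n3.live = 1  [e.live - 7]
7. n3.val = "xzq"  ["x" ++ a.ok]
8. n3.acc = true  [e.live > 7]
9. n6.ok = "zy"  [terminal]
10. n7.ok = 5  [terminal]
11. n2.depth = true  [d.ok > 4]
12. n2.fin = 0  [d.ok * 2 - 10]
13. n2.cnt = 1  [S.live * -2 + 3]
14. n8.off = "wr"  ["wr"]
15. n8.pre = 11  [E.fin + C₀.pre + 19]
16. n9.val = false  [C.pre > 11]
17. n9.acc = 6  [C.pre * 3 - 27]
18. n10.ok = 29  [terminal]
19. n12.ok = "yn"  [terminal]
20. n13.live = -1  [terminal]
21. n11.val = true  [e.live > -2]
22. n11.env = "kv"  ["kv"]
23. n9.lab = -3  [d.ok - 32]
24. n9.fin = false  [D.val == false]
25. n14.pre = false  [B₀.fin == true]
26. n15.pre = true  [E₀.pre == false]
27. n16.acc = "nk"  [terminal]
28. n15.depth = false  [E.pre == false]
29. n15.fin = 14  [14]
30. n15.cnt = -2  [len(h.acc) - 4]
31. n14.depth = false  [E₁.depth and E₀.pre]
32. n14.fin = 16  [E₁.cnt + 18]
33. n14.cnt = 23  [23]
34. n17.val = false  [E.fin > 16]
35. n17.acc = 4  [(if B₀.fin then B₀.lab else C.pre) - 7]
36. n18.depth = 7  [B.acc * 3 - 5]
37. n18.acc = false  [B.acc > 4]
38. n18.cnt = "wv"  ["wv"]
39. n19.live = 25  [terminal]
40. n20.ok = 18  [terminal]
41. n18.key = "zwv"  ["z" ++ A.cnt]
42. n21.acc = "xu"  [terminal]
43. n17.lab = -8  [-8]
44. n17.fin = true  [B.val == false]
45. n8.key = 22  [B₀.lab + 25]
46. n8.live = "wrx"  [C.off ++ "x"]
47. n1.key = 20  [C₁.key - 2]
48. n1.live = "yxp"  ["y" ++ C₀.off]
49. n22.depth = -2  [C.key * -1 + 18]
50. n22.acc = false  [C.key > 20]
51. n22.cnt = "wq"  ["wq"]
52. n23.hot = "uv"  [terminal]
53. n24.ok = -4  [terminal]
54. n22.key = "kwq"  ["k" ++ A.cnt]
55. n0.live = 26  [C.key * 3 - 34]
56. n0.val = "kwqyxp"  [A.key ++ C.live]
57. n0.acc = false  [C.key > 20]

true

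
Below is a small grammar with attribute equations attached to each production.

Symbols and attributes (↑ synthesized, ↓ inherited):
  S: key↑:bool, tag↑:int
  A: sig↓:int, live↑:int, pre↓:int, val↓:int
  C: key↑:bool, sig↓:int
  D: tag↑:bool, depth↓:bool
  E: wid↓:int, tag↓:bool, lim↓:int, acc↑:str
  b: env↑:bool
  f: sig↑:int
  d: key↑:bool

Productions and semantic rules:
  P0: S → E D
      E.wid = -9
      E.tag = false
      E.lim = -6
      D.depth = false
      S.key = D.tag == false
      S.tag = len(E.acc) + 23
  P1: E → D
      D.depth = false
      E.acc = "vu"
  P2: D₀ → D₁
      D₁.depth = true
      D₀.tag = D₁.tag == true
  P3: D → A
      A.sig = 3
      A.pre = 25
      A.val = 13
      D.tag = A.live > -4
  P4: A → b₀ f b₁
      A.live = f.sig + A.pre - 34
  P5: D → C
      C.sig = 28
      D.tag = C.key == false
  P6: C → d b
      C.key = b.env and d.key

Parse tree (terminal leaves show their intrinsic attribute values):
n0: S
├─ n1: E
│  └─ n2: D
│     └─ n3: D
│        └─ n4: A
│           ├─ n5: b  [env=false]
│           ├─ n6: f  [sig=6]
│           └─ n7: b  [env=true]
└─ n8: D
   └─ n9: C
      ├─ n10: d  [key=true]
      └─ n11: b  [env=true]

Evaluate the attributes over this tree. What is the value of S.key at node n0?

1. n1.wid = -9  [-9]
2. n1.tag = false  [false]
3. n1.lim = -6  [-6]
4. n2.depth = false  [false]
5. n3.depth = true  [true]
6. n4.sig = 3  [3]
7. n4.pre = 25  [25]
8. n4.val = 13  [13]
9. n5.env = false  [terminal]
10. n6.sig = 6  [terminal]
11. n7.env = true  [terminal]
12. n4.live = -3  [f.sig + A.pre - 34]
13. n3.tag = true  [A.live > -4]
14. n2.tag = true  [D₁.tag == true]
15. n1.acc = "vu"  ["vu"]
16. n8.depth = false  [false]
17. n9.sig = 28  [28]
18. n10.key = true  [terminal]
19. n11.env = true  [terminal]
20. n9.key = true  [b.env and d.key]
21. n8.tag = false  [C.key == false]
22. n0.key = true  [D.tag == false]
23. n0.tag = 25  [len(E.acc) + 23]

true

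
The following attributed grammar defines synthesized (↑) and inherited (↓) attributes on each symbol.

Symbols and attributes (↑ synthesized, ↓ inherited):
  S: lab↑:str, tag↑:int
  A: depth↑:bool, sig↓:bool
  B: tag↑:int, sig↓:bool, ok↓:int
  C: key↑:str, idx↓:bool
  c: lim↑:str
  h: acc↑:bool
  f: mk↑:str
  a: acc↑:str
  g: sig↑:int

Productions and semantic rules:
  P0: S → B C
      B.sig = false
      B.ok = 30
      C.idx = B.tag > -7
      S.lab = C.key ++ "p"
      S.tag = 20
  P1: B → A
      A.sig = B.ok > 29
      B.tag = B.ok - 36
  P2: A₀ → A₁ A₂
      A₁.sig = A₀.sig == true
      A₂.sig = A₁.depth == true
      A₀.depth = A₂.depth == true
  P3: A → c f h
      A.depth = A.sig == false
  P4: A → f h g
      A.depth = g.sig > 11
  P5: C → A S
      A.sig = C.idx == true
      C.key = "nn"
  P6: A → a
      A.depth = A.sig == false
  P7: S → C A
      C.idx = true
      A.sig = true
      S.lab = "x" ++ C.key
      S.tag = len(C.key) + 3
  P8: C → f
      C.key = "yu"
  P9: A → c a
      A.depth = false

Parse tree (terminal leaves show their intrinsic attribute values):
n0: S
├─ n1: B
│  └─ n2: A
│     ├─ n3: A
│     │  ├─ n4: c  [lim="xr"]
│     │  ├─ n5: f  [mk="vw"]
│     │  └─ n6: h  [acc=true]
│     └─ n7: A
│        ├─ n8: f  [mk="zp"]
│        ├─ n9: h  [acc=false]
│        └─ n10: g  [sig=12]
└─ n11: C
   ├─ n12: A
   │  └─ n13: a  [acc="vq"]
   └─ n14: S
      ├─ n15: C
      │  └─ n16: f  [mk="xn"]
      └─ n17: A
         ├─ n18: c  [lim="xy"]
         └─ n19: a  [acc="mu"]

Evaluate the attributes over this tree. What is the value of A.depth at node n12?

1. n1.sig = false  [false]
2. n1.ok = 30  [30]
3. n2.sig = true  [B.ok > 29]
4. n3.sig = true  [A₀.sig == true]
5. n4.lim = "xr"  [terminal]
6. n5.mk = "vw"  [terminal]
7. n6.acc = true  [terminal]
8. n3.depth = false  [A.sig == false]
9. n7.sig = false  [A₁.depth == true]
10. n8.mk = "zp"  [terminal]
11. n9.acc = false  [terminal]
12. n10.sig = 12  [terminal]
13. n7.depth = true  [g.sig > 11]
14. n2.depth = true  [A₂.depth == true]
15. n1.tag = -6  [B.ok - 36]
16. n11.idx = true  [B.tag > -7]
17. n12.sig = true  [C.idx == true]
18. n13.acc = "vq"  [terminal]
19. n12.depth = false  [A.sig == false]
20. n15.idx = true  [true]
21. n16.mk = "xn"  [terminal]
22. n15.key = "yu"  ["yu"]
23. n17.sig = true  [true]
24. n18.lim = "xy"  [terminal]
25. n19.acc = "mu"  [terminal]
26. n17.depth = false  [false]
27. n14.lab = "xyu"  ["x" ++ C.key]
28. n14.tag = 5  [len(C.key) + 3]
29. n11.key = "nn"  ["nn"]
30. n0.lab = "nnp"  [C.key ++ "p"]
31. n0.tag = 20  [20]

false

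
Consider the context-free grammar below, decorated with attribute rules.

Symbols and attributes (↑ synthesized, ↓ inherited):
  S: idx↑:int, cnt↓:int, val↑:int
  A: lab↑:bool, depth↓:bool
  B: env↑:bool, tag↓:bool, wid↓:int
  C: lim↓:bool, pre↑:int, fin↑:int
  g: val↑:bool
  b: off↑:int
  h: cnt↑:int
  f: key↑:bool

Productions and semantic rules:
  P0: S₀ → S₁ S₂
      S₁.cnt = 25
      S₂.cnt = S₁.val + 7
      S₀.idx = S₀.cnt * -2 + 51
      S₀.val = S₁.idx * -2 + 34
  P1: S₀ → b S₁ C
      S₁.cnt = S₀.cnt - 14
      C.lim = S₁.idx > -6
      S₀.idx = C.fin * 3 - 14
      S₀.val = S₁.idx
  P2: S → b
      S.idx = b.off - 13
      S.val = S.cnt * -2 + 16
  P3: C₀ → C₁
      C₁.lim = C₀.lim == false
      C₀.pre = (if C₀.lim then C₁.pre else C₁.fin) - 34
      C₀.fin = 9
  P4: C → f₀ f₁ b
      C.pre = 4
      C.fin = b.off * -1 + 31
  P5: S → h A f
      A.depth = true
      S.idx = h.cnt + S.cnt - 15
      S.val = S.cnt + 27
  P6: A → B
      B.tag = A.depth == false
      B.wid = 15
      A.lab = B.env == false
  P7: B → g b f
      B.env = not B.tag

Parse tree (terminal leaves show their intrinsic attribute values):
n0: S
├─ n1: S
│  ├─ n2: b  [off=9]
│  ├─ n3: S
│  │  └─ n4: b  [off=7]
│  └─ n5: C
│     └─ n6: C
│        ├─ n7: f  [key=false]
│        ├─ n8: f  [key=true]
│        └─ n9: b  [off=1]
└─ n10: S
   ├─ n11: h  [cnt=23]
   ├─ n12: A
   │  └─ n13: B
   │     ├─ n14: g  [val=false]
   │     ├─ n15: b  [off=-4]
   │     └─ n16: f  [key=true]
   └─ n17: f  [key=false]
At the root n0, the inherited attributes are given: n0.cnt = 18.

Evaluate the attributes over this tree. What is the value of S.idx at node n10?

1. n0.cnt = 18  [given at root]
2. n1.cnt = 25  [25]
3. n2.off = 9  [terminal]
4. n3.cnt = 11  [S₀.cnt - 14]
5. n4.off = 7  [terminal]
6. n3.idx = -6  [b.off - 13]
7. n3.val = -6  [S.cnt * -2 + 16]
8. n5.lim = false  [S₁.idx > -6]
9. n6.lim = true  [C₀.lim == false]
10. n7.key = false  [terminal]
11. n8.key = true  [terminal]
12. n9.off = 1  [terminal]
13. n6.pre = 4  [4]
14. n6.fin = 30  [b.off * -1 + 31]
15. n5.pre = -4  [(if C₀.lim then C₁.pre else C₁.fin) - 34]
16. n5.fin = 9  [9]
17. n1.idx = 13  [C.fin * 3 - 14]
18. n1.val = -6  [S₁.idx]
19. n10.cnt = 1  [S₁.val + 7]
20. n11.cnt = 23  [terminal]
21. n12.depth = true  [true]
22. n13.tag = false  [A.depth == false]
23. n13.wid = 15  [15]
24. n14.val = false  [terminal]
25. n15.off = -4  [terminal]
26. n16.key = true  [terminal]
27. n13.env = true  [not B.tag]
28. n12.lab = false  [B.env == false]
29. n17.key = false  [terminal]
30. n10.idx = 9  [h.cnt + S.cnt - 15]
31. n10.val = 28  [S.cnt + 27]
32. n0.idx = 15  [S₀.cnt * -2 + 51]
33. n0.val = 8  [S₁.idx * -2 + 34]

9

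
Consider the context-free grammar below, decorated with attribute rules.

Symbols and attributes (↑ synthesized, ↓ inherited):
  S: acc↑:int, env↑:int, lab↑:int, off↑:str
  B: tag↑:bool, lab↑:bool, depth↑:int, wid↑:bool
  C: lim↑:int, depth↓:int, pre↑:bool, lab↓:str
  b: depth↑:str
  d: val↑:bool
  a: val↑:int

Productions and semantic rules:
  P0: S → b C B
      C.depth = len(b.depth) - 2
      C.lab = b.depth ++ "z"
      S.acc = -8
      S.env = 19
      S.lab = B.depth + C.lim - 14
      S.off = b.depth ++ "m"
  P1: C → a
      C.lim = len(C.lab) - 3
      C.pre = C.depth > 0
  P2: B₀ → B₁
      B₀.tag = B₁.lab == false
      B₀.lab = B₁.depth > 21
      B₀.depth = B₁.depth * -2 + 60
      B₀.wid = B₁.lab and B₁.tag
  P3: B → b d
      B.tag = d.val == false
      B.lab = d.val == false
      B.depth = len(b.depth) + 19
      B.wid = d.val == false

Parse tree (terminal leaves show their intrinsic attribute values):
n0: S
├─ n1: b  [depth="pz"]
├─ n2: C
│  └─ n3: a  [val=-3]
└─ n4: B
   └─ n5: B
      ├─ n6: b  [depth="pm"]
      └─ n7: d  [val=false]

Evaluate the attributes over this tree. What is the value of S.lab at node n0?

1. n1.depth = "pz"  [terminal]
2. n2.depth = 0  [len(b.depth) - 2]
3. n2.lab = "pzz"  [b.depth ++ "z"]
4. n3.val = -3  [terminal]
5. n2.lim = 0  [len(C.lab) - 3]
6. n2.pre = false  [C.depth > 0]
7. n6.depth = "pm"  [terminal]
8. n7.val = false  [terminal]
9. n5.tag = true  [d.val == false]
10. n5.lab = true  [d.val == false]
11. n5.depth = 21  [len(b.depth) + 19]
12. n5.wid = true  [d.val == false]
13. n4.tag = false  [B₁.lab == false]
14. n4.lab = false  [B₁.depth > 21]
15. n4.depth = 18  [B₁.depth * -2 + 60]
16. n4.wid = true  [B₁.lab and B₁.tag]
17. n0.acc = -8  [-8]
18. n0.env = 19  [19]
19. n0.lab = 4  [B.depth + C.lim - 14]
20. n0.off = "pzm"  [b.depth ++ "m"]

4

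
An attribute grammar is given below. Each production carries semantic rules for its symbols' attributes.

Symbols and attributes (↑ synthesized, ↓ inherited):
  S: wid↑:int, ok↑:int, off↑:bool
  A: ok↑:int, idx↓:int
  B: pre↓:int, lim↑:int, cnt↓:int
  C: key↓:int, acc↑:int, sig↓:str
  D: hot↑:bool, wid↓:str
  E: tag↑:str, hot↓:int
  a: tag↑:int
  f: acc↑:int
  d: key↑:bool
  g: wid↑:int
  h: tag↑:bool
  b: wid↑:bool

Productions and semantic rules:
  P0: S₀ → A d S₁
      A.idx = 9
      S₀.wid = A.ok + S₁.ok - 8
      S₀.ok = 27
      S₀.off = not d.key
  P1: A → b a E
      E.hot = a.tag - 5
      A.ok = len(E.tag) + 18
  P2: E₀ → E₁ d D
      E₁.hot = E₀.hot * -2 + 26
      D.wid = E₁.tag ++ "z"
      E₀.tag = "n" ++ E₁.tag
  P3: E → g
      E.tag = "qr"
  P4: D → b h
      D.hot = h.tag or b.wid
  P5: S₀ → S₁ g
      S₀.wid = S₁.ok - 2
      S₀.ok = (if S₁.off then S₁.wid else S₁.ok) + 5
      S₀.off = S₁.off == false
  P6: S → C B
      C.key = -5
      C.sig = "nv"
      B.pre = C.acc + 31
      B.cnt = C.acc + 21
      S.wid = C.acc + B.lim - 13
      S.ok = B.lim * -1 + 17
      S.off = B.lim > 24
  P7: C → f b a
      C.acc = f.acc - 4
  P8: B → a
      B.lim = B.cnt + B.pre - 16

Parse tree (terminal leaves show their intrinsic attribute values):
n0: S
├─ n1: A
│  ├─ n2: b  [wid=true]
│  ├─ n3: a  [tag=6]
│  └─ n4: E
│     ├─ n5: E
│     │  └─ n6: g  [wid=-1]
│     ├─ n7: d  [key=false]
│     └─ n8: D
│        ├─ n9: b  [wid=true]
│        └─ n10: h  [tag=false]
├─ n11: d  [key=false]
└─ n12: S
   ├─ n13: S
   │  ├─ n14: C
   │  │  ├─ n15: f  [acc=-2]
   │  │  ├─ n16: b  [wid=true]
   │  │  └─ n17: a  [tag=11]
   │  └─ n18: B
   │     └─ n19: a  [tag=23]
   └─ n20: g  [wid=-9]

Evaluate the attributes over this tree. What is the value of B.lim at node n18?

1. n1.idx = 9  [9]
2. n2.wid = true  [terminal]
3. n3.tag = 6  [terminal]
4. n4.hot = 1  [a.tag - 5]
5. n5.hot = 24  [E₀.hot * -2 + 26]
6. n6.wid = -1  [terminal]
7. n5.tag = "qr"  ["qr"]
8. n7.key = false  [terminal]
9. n8.wid = "qrz"  [E₁.tag ++ "z"]
10. n9.wid = true  [terminal]
11. n10.tag = false  [terminal]
12. n8.hot = true  [h.tag or b.wid]
13. n4.tag = "nqr"  ["n" ++ E₁.tag]
14. n1.ok = 21  [len(E.tag) + 18]
15. n11.key = false  [terminal]
16. n14.key = -5  [-5]
17. n14.sig = "nv"  ["nv"]
18. n15.acc = -2  [terminal]
19. n16.wid = true  [terminal]
20. n17.tag = 11  [terminal]
21. n14.acc = -6  [f.acc - 4]
22. n18.pre = 25  [C.acc + 31]
23. n18.cnt = 15  [C.acc + 21]
24. n19.tag = 23  [terminal]
25. n18.lim = 24  [B.cnt + B.pre - 16]
26. n13.wid = 5  [C.acc + B.lim - 13]
27. n13.ok = -7  [B.lim * -1 + 17]
28. n13.off = false  [B.lim > 24]
29. n20.wid = -9  [terminal]
30. n12.wid = -9  [S₁.ok - 2]
31. n12.ok = -2  [(if S₁.off then S₁.wid else S₁.ok) + 5]
32. n12.off = true  [S₁.off == false]
33. n0.wid = 11  [A.ok + S₁.ok - 8]
34. n0.ok = 27  [27]
35. n0.off = true  [not d.key]

24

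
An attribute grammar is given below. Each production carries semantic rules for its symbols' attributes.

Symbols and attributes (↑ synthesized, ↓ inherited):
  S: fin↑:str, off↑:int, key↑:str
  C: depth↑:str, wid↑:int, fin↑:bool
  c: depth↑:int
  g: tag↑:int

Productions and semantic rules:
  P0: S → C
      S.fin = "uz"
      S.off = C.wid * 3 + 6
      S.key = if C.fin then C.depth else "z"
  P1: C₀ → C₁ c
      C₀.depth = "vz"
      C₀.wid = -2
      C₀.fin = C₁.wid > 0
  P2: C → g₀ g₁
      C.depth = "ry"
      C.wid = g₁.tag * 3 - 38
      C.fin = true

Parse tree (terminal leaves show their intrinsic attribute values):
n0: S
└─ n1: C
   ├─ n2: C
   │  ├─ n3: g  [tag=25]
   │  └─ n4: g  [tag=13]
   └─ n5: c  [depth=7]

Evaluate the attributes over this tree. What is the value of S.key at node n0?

"vz"

1. n3.tag = 25  [terminal]
2. n4.tag = 13  [terminal]
3. n2.depth = "ry"  ["ry"]
4. n2.wid = 1  [g₁.tag * 3 - 38]
5. n2.fin = true  [true]
6. n5.depth = 7  [terminal]
7. n1.depth = "vz"  ["vz"]
8. n1.wid = -2  [-2]
9. n1.fin = true  [C₁.wid > 0]
10. n0.fin = "uz"  ["uz"]
11. n0.off = 0  [C.wid * 3 + 6]
12. n0.key = "vz"  [if C.fin then C.depth else "z"]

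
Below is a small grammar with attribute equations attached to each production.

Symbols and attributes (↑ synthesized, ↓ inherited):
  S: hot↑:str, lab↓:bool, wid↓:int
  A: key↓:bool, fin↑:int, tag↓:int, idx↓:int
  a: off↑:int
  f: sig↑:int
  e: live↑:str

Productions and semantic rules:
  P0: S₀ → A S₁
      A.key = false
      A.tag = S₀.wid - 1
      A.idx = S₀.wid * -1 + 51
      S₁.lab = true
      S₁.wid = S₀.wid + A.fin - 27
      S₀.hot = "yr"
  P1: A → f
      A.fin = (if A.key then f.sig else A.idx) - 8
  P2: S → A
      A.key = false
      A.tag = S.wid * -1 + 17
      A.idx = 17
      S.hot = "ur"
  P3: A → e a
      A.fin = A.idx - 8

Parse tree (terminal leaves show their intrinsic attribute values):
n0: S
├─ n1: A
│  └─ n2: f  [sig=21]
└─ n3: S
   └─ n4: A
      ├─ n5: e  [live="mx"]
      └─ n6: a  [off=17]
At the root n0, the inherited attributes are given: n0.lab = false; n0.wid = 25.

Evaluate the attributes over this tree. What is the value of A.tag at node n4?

1

1. n0.lab = false  [given at root]
2. n0.wid = 25  [given at root]
3. n1.key = false  [false]
4. n1.tag = 24  [S₀.wid - 1]
5. n1.idx = 26  [S₀.wid * -1 + 51]
6. n2.sig = 21  [terminal]
7. n1.fin = 18  [(if A.key then f.sig else A.idx) - 8]
8. n3.lab = true  [true]
9. n3.wid = 16  [S₀.wid + A.fin - 27]
10. n4.key = false  [false]
11. n4.tag = 1  [S.wid * -1 + 17]
12. n4.idx = 17  [17]
13. n5.live = "mx"  [terminal]
14. n6.off = 17  [terminal]
15. n4.fin = 9  [A.idx - 8]
16. n3.hot = "ur"  ["ur"]
17. n0.hot = "yr"  ["yr"]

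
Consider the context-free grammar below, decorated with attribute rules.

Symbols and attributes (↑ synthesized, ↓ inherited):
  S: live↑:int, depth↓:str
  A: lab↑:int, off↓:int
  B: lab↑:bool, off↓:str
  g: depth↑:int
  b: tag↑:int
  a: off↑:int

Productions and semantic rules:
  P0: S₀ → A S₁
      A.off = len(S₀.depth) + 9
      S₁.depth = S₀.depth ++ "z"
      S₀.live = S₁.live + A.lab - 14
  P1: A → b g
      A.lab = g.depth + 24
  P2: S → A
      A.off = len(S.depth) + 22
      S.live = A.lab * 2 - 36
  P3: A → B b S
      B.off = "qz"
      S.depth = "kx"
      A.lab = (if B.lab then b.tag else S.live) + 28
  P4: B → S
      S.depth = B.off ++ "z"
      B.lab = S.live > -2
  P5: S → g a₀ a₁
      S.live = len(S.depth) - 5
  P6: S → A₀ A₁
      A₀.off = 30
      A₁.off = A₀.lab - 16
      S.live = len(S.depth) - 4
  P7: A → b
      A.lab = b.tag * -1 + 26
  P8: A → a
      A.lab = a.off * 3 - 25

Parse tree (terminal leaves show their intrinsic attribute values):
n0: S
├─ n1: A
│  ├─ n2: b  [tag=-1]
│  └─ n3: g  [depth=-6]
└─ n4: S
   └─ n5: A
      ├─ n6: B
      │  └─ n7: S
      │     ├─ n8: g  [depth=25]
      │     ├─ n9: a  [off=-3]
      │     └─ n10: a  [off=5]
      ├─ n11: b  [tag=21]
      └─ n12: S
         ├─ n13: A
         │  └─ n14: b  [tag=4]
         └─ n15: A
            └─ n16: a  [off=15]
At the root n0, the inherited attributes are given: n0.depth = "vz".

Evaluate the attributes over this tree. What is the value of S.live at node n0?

1. n0.depth = "vz"  [given at root]
2. n1.off = 11  [len(S₀.depth) + 9]
3. n2.tag = -1  [terminal]
4. n3.depth = -6  [terminal]
5. n1.lab = 18  [g.depth + 24]
6. n4.depth = "vzz"  [S₀.depth ++ "z"]
7. n5.off = 25  [len(S.depth) + 22]
8. n6.off = "qz"  ["qz"]
9. n7.depth = "qzz"  [B.off ++ "z"]
10. n8.depth = 25  [terminal]
11. n9.off = -3  [terminal]
12. n10.off = 5  [terminal]
13. n7.live = -2  [len(S.depth) - 5]
14. n6.lab = false  [S.live > -2]
15. n11.tag = 21  [terminal]
16. n12.depth = "kx"  ["kx"]
17. n13.off = 30  [30]
18. n14.tag = 4  [terminal]
19. n13.lab = 22  [b.tag * -1 + 26]
20. n15.off = 6  [A₀.lab - 16]
21. n16.off = 15  [terminal]
22. n15.lab = 20  [a.off * 3 - 25]
23. n12.live = -2  [len(S.depth) - 4]
24. n5.lab = 26  [(if B.lab then b.tag else S.live) + 28]
25. n4.live = 16  [A.lab * 2 - 36]
26. n0.live = 20  [S₁.live + A.lab - 14]

20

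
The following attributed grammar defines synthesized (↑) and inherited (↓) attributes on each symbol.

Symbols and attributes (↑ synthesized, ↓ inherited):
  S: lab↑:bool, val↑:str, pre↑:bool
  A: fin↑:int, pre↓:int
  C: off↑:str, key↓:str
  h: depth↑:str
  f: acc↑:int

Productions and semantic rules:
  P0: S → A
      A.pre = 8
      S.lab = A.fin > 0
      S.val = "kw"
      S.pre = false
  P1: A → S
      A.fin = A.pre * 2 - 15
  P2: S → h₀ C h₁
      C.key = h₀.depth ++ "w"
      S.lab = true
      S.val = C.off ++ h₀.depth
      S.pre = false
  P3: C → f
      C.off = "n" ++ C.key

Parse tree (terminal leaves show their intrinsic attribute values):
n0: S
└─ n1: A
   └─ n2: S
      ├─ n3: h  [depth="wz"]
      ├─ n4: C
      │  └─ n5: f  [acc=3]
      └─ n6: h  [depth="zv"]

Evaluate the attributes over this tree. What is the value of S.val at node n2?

1. n1.pre = 8  [8]
2. n3.depth = "wz"  [terminal]
3. n4.key = "wzw"  [h₀.depth ++ "w"]
4. n5.acc = 3  [terminal]
5. n4.off = "nwzw"  ["n" ++ C.key]
6. n6.depth = "zv"  [terminal]
7. n2.lab = true  [true]
8. n2.val = "nwzwwz"  [C.off ++ h₀.depth]
9. n2.pre = false  [false]
10. n1.fin = 1  [A.pre * 2 - 15]
11. n0.lab = true  [A.fin > 0]
12. n0.val = "kw"  ["kw"]
13. n0.pre = false  [false]

"nwzwwz"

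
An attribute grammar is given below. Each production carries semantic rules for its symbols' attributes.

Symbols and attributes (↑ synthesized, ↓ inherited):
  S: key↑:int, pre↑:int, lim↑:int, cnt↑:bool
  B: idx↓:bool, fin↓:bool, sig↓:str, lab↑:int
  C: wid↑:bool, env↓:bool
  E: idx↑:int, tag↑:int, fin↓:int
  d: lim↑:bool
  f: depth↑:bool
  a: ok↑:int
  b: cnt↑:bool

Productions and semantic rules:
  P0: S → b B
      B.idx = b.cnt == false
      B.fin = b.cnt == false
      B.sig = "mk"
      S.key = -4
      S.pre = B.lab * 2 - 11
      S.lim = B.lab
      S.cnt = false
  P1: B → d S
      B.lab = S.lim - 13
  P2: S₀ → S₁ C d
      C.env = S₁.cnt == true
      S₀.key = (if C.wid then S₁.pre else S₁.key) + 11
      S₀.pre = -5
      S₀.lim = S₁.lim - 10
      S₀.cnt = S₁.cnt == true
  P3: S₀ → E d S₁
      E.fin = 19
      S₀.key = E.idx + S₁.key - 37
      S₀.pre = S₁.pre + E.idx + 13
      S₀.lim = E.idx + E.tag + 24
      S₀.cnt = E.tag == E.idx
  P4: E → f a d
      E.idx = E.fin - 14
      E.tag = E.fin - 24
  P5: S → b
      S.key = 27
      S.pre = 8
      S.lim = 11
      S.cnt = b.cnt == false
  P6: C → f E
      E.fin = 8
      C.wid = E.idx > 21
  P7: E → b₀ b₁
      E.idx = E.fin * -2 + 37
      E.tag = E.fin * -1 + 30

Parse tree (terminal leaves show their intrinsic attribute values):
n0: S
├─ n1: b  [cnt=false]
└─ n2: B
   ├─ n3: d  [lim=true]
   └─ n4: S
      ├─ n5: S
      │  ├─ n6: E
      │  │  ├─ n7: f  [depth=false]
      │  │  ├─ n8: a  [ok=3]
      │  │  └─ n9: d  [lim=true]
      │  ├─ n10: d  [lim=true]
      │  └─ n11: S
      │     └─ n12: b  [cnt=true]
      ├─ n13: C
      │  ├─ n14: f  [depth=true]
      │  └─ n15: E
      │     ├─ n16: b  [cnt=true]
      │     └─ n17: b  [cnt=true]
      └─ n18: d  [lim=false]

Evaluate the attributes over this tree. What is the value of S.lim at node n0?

1

1. n1.cnt = false  [terminal]
2. n2.idx = true  [b.cnt == false]
3. n2.fin = true  [b.cnt == false]
4. n2.sig = "mk"  ["mk"]
5. n3.lim = true  [terminal]
6. n6.fin = 19  [19]
7. n7.depth = false  [terminal]
8. n8.ok = 3  [terminal]
9. n9.lim = true  [terminal]
10. n6.idx = 5  [E.fin - 14]
11. n6.tag = -5  [E.fin - 24]
12. n10.lim = true  [terminal]
13. n12.cnt = true  [terminal]
14. n11.key = 27  [27]
15. n11.pre = 8  [8]
16. n11.lim = 11  [11]
17. n11.cnt = false  [b.cnt == false]
18. n5.key = -5  [E.idx + S₁.key - 37]
19. n5.pre = 26  [S₁.pre + E.idx + 13]
20. n5.lim = 24  [E.idx + E.tag + 24]
21. n5.cnt = false  [E.tag == E.idx]
22. n13.env = false  [S₁.cnt == true]
23. n14.depth = true  [terminal]
24. n15.fin = 8  [8]
25. n16.cnt = true  [terminal]
26. n17.cnt = true  [terminal]
27. n15.idx = 21  [E.fin * -2 + 37]
28. n15.tag = 22  [E.fin * -1 + 30]
29. n13.wid = false  [E.idx > 21]
30. n18.lim = false  [terminal]
31. n4.key = 6  [(if C.wid then S₁.pre else S₁.key) + 11]
32. n4.pre = -5  [-5]
33. n4.lim = 14  [S₁.lim - 10]
34. n4.cnt = false  [S₁.cnt == true]
35. n2.lab = 1  [S.lim - 13]
36. n0.key = -4  [-4]
37. n0.pre = -9  [B.lab * 2 - 11]
38. n0.lim = 1  [B.lab]
39. n0.cnt = false  [false]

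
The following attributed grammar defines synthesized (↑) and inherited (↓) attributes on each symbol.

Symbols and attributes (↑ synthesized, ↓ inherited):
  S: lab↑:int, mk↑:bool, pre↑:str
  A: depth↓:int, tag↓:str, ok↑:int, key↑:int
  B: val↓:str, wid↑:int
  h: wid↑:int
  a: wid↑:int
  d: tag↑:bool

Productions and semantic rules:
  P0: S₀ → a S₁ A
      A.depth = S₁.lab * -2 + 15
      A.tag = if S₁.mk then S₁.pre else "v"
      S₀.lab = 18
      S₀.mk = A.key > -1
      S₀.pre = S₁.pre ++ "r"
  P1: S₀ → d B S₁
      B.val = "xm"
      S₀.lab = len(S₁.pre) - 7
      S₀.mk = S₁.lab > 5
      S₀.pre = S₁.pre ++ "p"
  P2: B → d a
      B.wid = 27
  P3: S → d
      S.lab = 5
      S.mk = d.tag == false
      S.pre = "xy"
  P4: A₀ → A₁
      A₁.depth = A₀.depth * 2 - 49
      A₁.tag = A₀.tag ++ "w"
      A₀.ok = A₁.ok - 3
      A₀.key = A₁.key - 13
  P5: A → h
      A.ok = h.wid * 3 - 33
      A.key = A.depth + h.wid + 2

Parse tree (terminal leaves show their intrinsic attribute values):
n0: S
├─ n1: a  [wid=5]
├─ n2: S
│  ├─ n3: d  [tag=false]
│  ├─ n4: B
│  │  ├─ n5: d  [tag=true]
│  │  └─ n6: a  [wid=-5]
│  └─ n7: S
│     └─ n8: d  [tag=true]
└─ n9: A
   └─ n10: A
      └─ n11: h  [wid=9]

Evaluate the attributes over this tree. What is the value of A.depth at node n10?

1. n1.wid = 5  [terminal]
2. n3.tag = false  [terminal]
3. n4.val = "xm"  ["xm"]
4. n5.tag = true  [terminal]
5. n6.wid = -5  [terminal]
6. n4.wid = 27  [27]
7. n8.tag = true  [terminal]
8. n7.lab = 5  [5]
9. n7.mk = false  [d.tag == false]
10. n7.pre = "xy"  ["xy"]
11. n2.lab = -5  [len(S₁.pre) - 7]
12. n2.mk = false  [S₁.lab > 5]
13. n2.pre = "xyp"  [S₁.pre ++ "p"]
14. n9.depth = 25  [S₁.lab * -2 + 15]
15. n9.tag = "v"  [if S₁.mk then S₁.pre else "v"]
16. n10.depth = 1  [A₀.depth * 2 - 49]
17. n10.tag = "vw"  [A₀.tag ++ "w"]
18. n11.wid = 9  [terminal]
19. n10.ok = -6  [h.wid * 3 - 33]
20. n10.key = 12  [A.depth + h.wid + 2]
21. n9.ok = -9  [A₁.ok - 3]
22. n9.key = -1  [A₁.key - 13]
23. n0.lab = 18  [18]
24. n0.mk = false  [A.key > -1]
25. n0.pre = "xypr"  [S₁.pre ++ "r"]

1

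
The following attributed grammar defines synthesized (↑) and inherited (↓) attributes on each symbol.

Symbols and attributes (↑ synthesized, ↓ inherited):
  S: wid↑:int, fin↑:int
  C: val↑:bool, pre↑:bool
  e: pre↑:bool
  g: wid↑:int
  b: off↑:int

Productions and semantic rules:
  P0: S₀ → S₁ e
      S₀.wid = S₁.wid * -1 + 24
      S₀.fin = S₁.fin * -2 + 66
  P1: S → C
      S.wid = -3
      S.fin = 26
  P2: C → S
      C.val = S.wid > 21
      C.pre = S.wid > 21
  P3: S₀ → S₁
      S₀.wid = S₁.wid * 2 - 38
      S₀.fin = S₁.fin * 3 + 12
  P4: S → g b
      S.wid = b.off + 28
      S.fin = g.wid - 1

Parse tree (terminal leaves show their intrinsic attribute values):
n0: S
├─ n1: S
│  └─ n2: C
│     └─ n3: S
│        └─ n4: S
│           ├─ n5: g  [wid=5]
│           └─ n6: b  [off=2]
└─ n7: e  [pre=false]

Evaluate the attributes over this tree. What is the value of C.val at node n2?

true

1. n5.wid = 5  [terminal]
2. n6.off = 2  [terminal]
3. n4.wid = 30  [b.off + 28]
4. n4.fin = 4  [g.wid - 1]
5. n3.wid = 22  [S₁.wid * 2 - 38]
6. n3.fin = 24  [S₁.fin * 3 + 12]
7. n2.val = true  [S.wid > 21]
8. n2.pre = true  [S.wid > 21]
9. n1.wid = -3  [-3]
10. n1.fin = 26  [26]
11. n7.pre = false  [terminal]
12. n0.wid = 27  [S₁.wid * -1 + 24]
13. n0.fin = 14  [S₁.fin * -2 + 66]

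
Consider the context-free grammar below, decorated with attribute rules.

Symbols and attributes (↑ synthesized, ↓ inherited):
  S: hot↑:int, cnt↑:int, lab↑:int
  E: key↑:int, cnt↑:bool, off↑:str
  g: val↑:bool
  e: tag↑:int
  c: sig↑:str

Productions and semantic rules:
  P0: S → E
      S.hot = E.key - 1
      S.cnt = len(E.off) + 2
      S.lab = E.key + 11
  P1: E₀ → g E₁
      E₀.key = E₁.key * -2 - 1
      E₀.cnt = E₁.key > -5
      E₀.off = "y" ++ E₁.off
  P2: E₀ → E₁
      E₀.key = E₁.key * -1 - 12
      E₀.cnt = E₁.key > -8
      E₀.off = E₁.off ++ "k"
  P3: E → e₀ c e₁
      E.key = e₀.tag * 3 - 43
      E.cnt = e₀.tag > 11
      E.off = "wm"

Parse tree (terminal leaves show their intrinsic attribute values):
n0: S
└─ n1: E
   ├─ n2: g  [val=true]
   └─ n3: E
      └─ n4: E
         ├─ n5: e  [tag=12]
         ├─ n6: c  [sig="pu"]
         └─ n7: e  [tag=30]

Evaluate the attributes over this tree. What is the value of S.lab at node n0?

1. n2.val = true  [terminal]
2. n5.tag = 12  [terminal]
3. n6.sig = "pu"  [terminal]
4. n7.tag = 30  [terminal]
5. n4.key = -7  [e₀.tag * 3 - 43]
6. n4.cnt = true  [e₀.tag > 11]
7. n4.off = "wm"  ["wm"]
8. n3.key = -5  [E₁.key * -1 - 12]
9. n3.cnt = true  [E₁.key > -8]
10. n3.off = "wmk"  [E₁.off ++ "k"]
11. n1.key = 9  [E₁.key * -2 - 1]
12. n1.cnt = false  [E₁.key > -5]
13. n1.off = "ywmk"  ["y" ++ E₁.off]
14. n0.hot = 8  [E.key - 1]
15. n0.cnt = 6  [len(E.off) + 2]
16. n0.lab = 20  [E.key + 11]

20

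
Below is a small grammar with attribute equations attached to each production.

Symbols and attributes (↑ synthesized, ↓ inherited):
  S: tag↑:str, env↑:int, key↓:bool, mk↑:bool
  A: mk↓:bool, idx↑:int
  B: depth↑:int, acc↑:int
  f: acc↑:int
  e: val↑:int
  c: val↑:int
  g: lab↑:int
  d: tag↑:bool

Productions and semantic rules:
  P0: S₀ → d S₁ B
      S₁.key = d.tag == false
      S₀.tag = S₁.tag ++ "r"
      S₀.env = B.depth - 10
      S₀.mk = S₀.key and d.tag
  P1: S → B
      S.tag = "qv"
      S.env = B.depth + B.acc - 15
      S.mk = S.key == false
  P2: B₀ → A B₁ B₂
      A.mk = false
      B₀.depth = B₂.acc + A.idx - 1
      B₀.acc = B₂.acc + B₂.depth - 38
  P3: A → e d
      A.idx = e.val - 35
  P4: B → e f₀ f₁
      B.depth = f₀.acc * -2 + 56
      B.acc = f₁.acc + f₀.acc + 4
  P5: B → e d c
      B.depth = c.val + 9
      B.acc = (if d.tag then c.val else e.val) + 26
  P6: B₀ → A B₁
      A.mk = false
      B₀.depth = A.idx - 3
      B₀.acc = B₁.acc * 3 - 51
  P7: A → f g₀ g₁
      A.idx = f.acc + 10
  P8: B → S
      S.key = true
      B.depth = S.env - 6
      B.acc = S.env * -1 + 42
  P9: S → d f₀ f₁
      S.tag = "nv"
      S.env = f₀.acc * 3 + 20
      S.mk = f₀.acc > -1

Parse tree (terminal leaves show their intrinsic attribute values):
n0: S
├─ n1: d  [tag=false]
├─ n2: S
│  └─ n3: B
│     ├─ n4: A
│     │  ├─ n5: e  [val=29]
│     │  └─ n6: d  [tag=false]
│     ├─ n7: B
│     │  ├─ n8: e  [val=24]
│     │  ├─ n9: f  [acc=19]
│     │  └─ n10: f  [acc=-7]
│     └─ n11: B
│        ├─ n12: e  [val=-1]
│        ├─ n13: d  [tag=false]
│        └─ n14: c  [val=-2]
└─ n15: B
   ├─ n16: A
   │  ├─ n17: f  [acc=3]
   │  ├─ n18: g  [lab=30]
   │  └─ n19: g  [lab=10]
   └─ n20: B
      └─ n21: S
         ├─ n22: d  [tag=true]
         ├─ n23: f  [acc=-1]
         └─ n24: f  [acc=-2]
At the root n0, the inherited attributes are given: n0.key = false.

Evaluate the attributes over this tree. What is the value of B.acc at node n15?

1. n0.key = false  [given at root]
2. n1.tag = false  [terminal]
3. n2.key = true  [d.tag == false]
4. n4.mk = false  [false]
5. n5.val = 29  [terminal]
6. n6.tag = false  [terminal]
7. n4.idx = -6  [e.val - 35]
8. n8.val = 24  [terminal]
9. n9.acc = 19  [terminal]
10. n10.acc = -7  [terminal]
11. n7.depth = 18  [f₀.acc * -2 + 56]
12. n7.acc = 16  [f₁.acc + f₀.acc + 4]
13. n12.val = -1  [terminal]
14. n13.tag = false  [terminal]
15. n14.val = -2  [terminal]
16. n11.depth = 7  [c.val + 9]
17. n11.acc = 25  [(if d.tag then c.val else e.val) + 26]
18. n3.depth = 18  [B₂.acc + A.idx - 1]
19. n3.acc = -6  [B₂.acc + B₂.depth - 38]
20. n2.tag = "qv"  ["qv"]
21. n2.env = -3  [B.depth + B.acc - 15]
22. n2.mk = false  [S.key == false]
23. n16.mk = false  [false]
24. n17.acc = 3  [terminal]
25. n18.lab = 30  [terminal]
26. n19.lab = 10  [terminal]
27. n16.idx = 13  [f.acc + 10]
28. n21.key = true  [true]
29. n22.tag = true  [terminal]
30. n23.acc = -1  [terminal]
31. n24.acc = -2  [terminal]
32. n21.tag = "nv"  ["nv"]
33. n21.env = 17  [f₀.acc * 3 + 20]
34. n21.mk = false  [f₀.acc > -1]
35. n20.depth = 11  [S.env - 6]
36. n20.acc = 25  [S.env * -1 + 42]
37. n15.depth = 10  [A.idx - 3]
38. n15.acc = 24  [B₁.acc * 3 - 51]
39. n0.tag = "qvr"  [S₁.tag ++ "r"]
40. n0.env = 0  [B.depth - 10]
41. n0.mk = false  [S₀.key and d.tag]

24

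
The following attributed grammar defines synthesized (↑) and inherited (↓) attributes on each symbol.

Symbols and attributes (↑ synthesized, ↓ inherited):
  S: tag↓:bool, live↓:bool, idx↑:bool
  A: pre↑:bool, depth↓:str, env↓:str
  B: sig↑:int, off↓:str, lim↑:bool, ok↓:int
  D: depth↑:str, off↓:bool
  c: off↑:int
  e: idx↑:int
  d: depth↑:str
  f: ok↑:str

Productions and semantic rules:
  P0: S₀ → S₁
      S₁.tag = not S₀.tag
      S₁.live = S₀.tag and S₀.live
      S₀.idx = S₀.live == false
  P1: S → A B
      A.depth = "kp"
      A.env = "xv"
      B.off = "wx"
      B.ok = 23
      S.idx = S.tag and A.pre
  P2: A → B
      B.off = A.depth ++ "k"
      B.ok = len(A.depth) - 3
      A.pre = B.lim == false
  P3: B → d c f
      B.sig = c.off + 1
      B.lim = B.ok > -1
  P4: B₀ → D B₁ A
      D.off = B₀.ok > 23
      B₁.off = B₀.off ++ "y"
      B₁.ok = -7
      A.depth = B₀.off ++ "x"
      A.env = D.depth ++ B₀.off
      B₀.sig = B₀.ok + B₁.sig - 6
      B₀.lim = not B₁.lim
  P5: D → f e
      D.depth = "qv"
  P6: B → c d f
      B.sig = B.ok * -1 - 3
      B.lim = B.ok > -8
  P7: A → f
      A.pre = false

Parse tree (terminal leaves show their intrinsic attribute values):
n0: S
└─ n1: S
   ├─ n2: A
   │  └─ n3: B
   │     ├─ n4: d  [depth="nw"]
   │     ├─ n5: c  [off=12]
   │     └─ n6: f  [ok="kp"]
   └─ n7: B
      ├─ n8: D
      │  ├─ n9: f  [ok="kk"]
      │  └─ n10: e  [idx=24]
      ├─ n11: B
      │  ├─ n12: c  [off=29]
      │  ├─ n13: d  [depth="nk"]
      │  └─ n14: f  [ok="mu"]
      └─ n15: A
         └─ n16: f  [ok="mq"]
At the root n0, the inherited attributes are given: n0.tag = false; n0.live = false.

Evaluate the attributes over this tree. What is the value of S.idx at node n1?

1. n0.tag = false  [given at root]
2. n0.live = false  [given at root]
3. n1.tag = true  [not S₀.tag]
4. n1.live = false  [S₀.tag and S₀.live]
5. n2.depth = "kp"  ["kp"]
6. n2.env = "xv"  ["xv"]
7. n3.off = "kpk"  [A.depth ++ "k"]
8. n3.ok = -1  [len(A.depth) - 3]
9. n4.depth = "nw"  [terminal]
10. n5.off = 12  [terminal]
11. n6.ok = "kp"  [terminal]
12. n3.sig = 13  [c.off + 1]
13. n3.lim = false  [B.ok > -1]
14. n2.pre = true  [B.lim == false]
15. n7.off = "wx"  ["wx"]
16. n7.ok = 23  [23]
17. n8.off = false  [B₀.ok > 23]
18. n9.ok = "kk"  [terminal]
19. n10.idx = 24  [terminal]
20. n8.depth = "qv"  ["qv"]
21. n11.off = "wxy"  [B₀.off ++ "y"]
22. n11.ok = -7  [-7]
23. n12.off = 29  [terminal]
24. n13.depth = "nk"  [terminal]
25. n14.ok = "mu"  [terminal]
26. n11.sig = 4  [B.ok * -1 - 3]
27. n11.lim = true  [B.ok > -8]
28. n15.depth = "wxx"  [B₀.off ++ "x"]
29. n15.env = "qvwx"  [D.depth ++ B₀.off]
30. n16.ok = "mq"  [terminal]
31. n15.pre = false  [false]
32. n7.sig = 21  [B₀.ok + B₁.sig - 6]
33. n7.lim = false  [not B₁.lim]
34. n1.idx = true  [S.tag and A.pre]
35. n0.idx = true  [S₀.live == false]

true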